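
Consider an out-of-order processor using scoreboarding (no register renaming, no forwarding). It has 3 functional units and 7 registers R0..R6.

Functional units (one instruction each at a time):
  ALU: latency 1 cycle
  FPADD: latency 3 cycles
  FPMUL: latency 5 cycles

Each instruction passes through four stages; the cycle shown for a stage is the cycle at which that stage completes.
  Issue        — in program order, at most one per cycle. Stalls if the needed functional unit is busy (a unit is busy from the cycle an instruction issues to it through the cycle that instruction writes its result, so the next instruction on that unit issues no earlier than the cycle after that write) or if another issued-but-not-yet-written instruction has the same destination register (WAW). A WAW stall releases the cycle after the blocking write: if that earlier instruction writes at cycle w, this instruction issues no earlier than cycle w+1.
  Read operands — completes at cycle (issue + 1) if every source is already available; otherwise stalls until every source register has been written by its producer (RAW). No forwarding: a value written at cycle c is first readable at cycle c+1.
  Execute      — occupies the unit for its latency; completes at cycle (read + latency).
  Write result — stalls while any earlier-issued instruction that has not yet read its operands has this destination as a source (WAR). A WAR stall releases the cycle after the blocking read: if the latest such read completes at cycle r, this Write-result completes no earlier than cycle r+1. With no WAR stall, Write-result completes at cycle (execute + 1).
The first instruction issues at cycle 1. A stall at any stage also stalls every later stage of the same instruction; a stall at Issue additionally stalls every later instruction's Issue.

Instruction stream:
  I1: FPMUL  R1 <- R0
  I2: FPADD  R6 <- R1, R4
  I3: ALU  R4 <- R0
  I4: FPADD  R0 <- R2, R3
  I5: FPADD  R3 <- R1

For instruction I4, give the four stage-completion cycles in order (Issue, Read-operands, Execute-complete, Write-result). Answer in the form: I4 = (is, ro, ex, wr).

I4 = (14, 15, 18, 19)

[1] I1 issues→FPMUL
[2] I1 reads; I2 issues→FPADD
[3] I3 issues→ALU
[4] I3 reads
[5] I3 exec-done
[7] I1 exec-done
[8] I1 writes R1
[9] I2 reads
[10] I3 writes R4
[12] I2 exec-done
[13] I2 writes R6
[14] I4 issues→FPADD
[15] I4 reads
[18] I4 exec-done
[19] I4 writes R0
[20] I5 issues→FPADD
[21] I5 reads
[24] I5 exec-done
[25] I5 writes R3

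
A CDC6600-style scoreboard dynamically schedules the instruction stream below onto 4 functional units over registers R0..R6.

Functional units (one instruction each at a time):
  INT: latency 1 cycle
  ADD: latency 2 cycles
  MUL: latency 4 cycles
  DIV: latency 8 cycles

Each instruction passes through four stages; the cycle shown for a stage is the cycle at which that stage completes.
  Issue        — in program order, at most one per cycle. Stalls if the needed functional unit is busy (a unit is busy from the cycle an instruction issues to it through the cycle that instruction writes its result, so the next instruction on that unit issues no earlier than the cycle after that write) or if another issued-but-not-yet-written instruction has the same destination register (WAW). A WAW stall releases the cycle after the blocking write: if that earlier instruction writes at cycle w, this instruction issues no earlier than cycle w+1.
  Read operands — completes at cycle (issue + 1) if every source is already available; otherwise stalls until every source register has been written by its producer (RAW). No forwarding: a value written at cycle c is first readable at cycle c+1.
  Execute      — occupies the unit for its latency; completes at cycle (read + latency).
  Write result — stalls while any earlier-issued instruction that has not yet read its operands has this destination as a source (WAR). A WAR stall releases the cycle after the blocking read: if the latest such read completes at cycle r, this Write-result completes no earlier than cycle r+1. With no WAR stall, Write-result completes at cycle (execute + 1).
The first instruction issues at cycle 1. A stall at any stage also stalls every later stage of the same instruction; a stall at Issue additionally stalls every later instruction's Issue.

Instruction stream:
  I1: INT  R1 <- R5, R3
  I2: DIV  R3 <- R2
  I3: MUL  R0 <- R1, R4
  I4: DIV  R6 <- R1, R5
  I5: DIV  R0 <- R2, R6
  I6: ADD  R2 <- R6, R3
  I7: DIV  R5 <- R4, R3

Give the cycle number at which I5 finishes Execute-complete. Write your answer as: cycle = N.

[I1] 1/2/3/4
[I2] 2/3/11/12
[I3] 3/5/9/10  (RAW R1: wait I1 write@4)
[I4] 13/14/22/23  (struct: DIV busy until I2 writes@12)
[I5] 24/25/33/34  (struct: DIV busy until I4 writes@23)
[I6] 25/26/28/29
[I7] 35/36/44/45  (struct: DIV busy until I5 writes@34)

cycle = 33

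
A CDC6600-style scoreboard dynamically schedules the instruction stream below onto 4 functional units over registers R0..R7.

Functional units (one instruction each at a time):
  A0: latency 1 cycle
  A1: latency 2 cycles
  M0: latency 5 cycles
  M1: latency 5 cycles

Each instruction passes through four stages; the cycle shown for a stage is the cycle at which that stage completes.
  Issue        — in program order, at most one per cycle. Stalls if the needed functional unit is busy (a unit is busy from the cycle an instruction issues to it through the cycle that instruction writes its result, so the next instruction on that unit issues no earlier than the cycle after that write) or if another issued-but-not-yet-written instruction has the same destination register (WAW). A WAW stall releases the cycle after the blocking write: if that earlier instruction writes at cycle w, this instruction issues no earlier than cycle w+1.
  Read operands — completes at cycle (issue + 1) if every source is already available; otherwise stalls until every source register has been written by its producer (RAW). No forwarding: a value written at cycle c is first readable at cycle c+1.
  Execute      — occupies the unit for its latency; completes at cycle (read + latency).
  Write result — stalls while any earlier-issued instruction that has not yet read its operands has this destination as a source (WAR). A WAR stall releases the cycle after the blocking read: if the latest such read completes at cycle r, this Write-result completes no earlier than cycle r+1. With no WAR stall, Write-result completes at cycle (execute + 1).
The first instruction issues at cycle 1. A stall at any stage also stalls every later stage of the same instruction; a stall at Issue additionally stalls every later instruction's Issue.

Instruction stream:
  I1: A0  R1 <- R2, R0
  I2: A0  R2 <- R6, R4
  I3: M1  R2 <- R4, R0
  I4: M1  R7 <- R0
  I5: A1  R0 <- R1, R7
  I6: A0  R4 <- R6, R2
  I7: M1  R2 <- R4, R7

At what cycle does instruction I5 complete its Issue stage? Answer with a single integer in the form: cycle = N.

t=1  I1→A0
t=2  I1 RO
t=3  I1 EX
t=4  I1 WR R1
t=5  I2→A0
t=6  I2 RO
t=7  I2 EX
t=8  I2 WR R2
t=9  I3→M1
t=10  I3 RO
t=15  I3 EX
t=16  I3 WR R2
t=17  I4→M1
t=18  I4 RO, I5→A1
t=19  I6→A0
t=20  I6 RO
t=21  I6 EX
t=22  I6 WR R4
t=23  I4 EX
t=24  I4 WR R7
t=25  I5 RO, I7→M1
t=26  I7 RO
t=27  I5 EX
t=28  I5 WR R0
t=31  I7 EX
t=32  I7 WR R2

cycle = 18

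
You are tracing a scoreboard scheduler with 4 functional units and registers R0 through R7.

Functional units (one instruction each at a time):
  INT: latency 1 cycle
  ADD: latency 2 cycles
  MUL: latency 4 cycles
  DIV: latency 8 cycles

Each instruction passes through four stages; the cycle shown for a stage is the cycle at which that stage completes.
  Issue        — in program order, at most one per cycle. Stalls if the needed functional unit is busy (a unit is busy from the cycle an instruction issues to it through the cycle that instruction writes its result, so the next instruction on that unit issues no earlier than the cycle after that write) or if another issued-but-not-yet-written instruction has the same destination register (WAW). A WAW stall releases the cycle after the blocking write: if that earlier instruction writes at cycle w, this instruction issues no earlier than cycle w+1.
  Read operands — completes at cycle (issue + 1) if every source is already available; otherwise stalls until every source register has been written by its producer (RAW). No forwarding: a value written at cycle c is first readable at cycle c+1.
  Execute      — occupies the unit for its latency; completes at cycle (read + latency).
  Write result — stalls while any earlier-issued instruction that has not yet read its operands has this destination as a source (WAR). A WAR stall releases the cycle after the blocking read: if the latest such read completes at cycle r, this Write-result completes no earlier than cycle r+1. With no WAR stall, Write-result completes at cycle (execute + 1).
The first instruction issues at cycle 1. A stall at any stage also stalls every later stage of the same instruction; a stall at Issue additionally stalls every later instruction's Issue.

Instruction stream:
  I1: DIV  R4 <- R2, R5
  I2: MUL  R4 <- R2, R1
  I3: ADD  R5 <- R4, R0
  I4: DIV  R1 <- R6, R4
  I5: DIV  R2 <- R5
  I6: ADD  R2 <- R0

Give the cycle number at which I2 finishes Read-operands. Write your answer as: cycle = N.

[I1] 1/2/10/11
[I2] 12/13/17/18  (WAW R4: wait I1 write@11)
[I3] 13/19/21/22  (RAW R4: wait I2 write@18)
[I4] 14/19/27/28  (RAW R4: wait I2 write@18)
[I5] 29/30/38/39  (struct: DIV busy until I4 writes@28)
[I6] 40/41/43/44  (WAW R2: wait I5 write@39)

cycle = 13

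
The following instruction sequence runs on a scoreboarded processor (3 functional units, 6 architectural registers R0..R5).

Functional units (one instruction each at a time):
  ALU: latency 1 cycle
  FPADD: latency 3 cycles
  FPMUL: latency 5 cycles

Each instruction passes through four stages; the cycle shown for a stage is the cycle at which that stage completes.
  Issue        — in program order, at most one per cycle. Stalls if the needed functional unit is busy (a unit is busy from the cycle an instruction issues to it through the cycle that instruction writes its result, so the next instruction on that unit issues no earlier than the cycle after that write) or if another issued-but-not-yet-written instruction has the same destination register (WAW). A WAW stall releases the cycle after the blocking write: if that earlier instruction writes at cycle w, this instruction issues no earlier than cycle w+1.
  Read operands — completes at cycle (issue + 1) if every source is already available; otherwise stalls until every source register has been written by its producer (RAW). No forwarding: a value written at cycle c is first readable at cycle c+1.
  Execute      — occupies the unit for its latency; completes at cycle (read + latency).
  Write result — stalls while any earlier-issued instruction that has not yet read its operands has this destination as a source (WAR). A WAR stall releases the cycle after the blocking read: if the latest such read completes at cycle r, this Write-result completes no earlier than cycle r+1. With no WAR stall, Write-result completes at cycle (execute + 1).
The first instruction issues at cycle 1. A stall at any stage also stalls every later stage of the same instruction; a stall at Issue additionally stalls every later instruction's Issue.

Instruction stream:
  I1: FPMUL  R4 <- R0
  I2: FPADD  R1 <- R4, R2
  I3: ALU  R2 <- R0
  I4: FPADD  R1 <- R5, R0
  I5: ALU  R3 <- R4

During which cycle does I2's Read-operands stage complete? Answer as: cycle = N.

cycle = 9

c1: I1 issues→FPMUL
c2: I1 reads · I2 issues→FPADD
c3: I3 issues→ALU
c4: I3 reads
c5: I3 exec-done
c7: I1 exec-done
c8: I1 writes R4
c9: I2 reads
c10: I3 writes R2
c12: I2 exec-done
c13: I2 writes R1
c14: I4 issues→FPADD
c15: I4 reads · I5 issues→ALU
c16: I5 reads
c17: I5 exec-done
c18: I4 exec-done · I5 writes R3
c19: I4 writes R1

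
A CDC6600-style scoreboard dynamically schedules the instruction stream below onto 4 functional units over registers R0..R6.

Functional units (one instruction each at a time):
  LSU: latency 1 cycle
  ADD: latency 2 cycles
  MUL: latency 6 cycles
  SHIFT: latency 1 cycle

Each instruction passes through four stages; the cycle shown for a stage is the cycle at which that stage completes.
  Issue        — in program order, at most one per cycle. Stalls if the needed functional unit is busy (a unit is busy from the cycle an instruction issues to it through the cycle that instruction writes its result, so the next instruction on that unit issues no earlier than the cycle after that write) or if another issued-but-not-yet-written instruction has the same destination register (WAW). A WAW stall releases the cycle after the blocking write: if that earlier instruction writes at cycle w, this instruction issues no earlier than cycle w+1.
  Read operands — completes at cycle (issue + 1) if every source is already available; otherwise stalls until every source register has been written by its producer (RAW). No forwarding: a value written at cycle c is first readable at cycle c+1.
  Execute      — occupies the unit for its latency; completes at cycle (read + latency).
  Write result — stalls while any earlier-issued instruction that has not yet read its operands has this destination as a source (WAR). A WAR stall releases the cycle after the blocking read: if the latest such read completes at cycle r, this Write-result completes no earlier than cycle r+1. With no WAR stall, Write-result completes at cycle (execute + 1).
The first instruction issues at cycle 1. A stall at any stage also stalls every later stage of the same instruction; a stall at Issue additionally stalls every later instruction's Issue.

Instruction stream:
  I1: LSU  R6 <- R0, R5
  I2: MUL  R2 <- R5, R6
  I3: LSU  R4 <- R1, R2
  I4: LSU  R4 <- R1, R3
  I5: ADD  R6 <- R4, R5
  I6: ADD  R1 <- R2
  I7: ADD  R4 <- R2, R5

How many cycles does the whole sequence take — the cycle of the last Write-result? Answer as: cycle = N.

c1: I1→LSU
c2: I1 RO; I2→MUL
c3: I1 EX
c4: I1 WR R6
c5: I2 RO; I3→LSU
c11: I2 EX
c12: I2 WR R2
c13: I3 RO
c14: I3 EX
c15: I3 WR R4
c16: I4→LSU
c17: I4 RO; I5→ADD
c18: I4 EX
c19: I4 WR R4
c20: I5 RO
c22: I5 EX
c23: I5 WR R6
c24: I6→ADD
c25: I6 RO
c27: I6 EX
c28: I6 WR R1
c29: I7→ADD
c30: I7 RO
c32: I7 EX
c33: I7 WR R4

cycle = 33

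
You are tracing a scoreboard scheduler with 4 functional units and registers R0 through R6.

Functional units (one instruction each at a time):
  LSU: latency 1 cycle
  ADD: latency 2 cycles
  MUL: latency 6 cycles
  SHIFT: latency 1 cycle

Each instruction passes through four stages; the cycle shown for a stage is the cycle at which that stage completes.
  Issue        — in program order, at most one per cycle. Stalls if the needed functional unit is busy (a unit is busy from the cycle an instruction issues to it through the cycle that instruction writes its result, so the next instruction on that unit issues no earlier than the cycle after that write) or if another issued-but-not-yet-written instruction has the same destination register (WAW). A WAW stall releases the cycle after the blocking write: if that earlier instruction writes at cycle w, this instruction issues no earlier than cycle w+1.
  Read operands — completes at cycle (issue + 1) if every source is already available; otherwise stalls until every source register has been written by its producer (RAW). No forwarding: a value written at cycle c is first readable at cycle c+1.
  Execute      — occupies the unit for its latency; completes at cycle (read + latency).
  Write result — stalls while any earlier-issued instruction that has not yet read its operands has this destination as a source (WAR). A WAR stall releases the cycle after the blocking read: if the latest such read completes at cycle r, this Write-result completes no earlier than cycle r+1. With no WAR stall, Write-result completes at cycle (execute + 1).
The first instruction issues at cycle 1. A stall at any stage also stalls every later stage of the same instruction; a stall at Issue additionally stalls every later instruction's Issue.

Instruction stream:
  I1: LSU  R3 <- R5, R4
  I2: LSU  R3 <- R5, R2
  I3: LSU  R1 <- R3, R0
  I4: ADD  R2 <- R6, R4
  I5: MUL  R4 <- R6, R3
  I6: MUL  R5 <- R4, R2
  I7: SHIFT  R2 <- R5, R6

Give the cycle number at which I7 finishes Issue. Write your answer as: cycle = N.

cycle = 21

t=1  I1 dispatched to LSU
t=2  I1 operands ready
t=3  I1 complete
t=4  R3←I1
t=5  I2 dispatched to LSU
t=6  I2 operands ready
t=7  I2 complete
t=8  R3←I2
t=9  I3 dispatched to LSU
t=10  I3 operands ready; I4 dispatched to ADD
t=11  I3 complete; I4 operands ready; I5 dispatched to MUL
t=12  R1←I3; I5 operands ready
t=13  I4 complete
t=14  R2←I4
t=18  I5 complete
t=19  R4←I5
t=20  I6 dispatched to MUL
t=21  I6 operands ready; I7 dispatched to SHIFT
t=27  I6 complete
t=28  R5←I6
t=29  I7 operands ready
t=30  I7 complete
t=31  R2←I7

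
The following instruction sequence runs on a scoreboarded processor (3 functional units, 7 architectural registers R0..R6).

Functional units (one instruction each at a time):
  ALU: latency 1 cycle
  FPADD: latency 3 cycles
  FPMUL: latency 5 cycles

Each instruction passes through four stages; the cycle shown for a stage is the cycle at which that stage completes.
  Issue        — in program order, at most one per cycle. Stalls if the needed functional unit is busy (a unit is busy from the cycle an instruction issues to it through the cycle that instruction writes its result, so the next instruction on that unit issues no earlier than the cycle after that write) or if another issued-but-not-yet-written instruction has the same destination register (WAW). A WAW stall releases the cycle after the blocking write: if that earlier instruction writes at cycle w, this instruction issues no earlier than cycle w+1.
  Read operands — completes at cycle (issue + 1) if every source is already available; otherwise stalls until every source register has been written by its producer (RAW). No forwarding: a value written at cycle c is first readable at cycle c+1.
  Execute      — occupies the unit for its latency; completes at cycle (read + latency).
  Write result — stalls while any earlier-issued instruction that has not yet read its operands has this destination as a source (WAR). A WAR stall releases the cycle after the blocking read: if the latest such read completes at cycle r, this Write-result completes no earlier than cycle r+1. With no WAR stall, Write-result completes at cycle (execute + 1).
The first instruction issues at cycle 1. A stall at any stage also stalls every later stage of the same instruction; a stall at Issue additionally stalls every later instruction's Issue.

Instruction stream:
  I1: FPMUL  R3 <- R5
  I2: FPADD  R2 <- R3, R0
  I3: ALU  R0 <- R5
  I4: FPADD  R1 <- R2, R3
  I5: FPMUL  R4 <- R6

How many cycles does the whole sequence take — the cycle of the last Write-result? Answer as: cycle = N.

cycle 1: I1 dispatched to FPMUL
cycle 2: I1 operands ready · I2 dispatched to FPADD
cycle 3: I3 dispatched to ALU
cycle 4: I3 operands ready
cycle 5: I3 complete
cycle 7: I1 complete
cycle 8: R3←I1
cycle 9: I2 operands ready
cycle 10: R0←I3
cycle 12: I2 complete
cycle 13: R2←I2
cycle 14: I4 dispatched to FPADD
cycle 15: I4 operands ready · I5 dispatched to FPMUL
cycle 16: I5 operands ready
cycle 18: I4 complete
cycle 19: R1←I4
cycle 21: I5 complete
cycle 22: R4←I5

cycle = 22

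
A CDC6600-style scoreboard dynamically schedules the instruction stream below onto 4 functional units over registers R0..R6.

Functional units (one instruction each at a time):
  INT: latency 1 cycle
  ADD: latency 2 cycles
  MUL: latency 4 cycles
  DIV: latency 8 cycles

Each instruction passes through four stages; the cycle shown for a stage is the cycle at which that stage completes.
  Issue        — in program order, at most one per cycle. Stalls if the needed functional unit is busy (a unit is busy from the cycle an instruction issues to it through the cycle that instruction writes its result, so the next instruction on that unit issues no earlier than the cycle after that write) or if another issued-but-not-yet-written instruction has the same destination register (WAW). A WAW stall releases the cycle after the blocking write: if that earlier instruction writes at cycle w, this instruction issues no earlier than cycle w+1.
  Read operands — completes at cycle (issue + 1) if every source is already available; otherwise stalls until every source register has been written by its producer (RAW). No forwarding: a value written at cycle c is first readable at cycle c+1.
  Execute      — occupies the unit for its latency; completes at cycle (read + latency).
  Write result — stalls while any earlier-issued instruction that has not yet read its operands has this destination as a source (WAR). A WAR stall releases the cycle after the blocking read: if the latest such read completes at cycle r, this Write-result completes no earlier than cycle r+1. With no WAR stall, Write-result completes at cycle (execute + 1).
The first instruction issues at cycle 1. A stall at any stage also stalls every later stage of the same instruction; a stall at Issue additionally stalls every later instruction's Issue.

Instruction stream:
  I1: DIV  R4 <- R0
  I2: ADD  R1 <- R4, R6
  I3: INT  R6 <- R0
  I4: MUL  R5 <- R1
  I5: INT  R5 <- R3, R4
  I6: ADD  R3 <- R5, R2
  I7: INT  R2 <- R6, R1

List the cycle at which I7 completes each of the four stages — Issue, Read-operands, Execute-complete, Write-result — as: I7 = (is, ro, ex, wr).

I7 = (26, 27, 28, 29)

I1 -> (1, 2, 10, 11)
I2 -> (2, 12, 14, 15)  // RAW R4: wait I1 write@11
I3 -> (3, 4, 5, 13)  // WAR R6: wait I2 read@12
I4 -> (4, 16, 20, 21)  // RAW R1: wait I2 write@15
I5 -> (22, 23, 24, 25)  // WAW R5: wait I4 write@21
I6 -> (23, 26, 28, 29)  // RAW R5: wait I5 write@25
I7 -> (26, 27, 28, 29)  // struct: INT busy until I5 writes@25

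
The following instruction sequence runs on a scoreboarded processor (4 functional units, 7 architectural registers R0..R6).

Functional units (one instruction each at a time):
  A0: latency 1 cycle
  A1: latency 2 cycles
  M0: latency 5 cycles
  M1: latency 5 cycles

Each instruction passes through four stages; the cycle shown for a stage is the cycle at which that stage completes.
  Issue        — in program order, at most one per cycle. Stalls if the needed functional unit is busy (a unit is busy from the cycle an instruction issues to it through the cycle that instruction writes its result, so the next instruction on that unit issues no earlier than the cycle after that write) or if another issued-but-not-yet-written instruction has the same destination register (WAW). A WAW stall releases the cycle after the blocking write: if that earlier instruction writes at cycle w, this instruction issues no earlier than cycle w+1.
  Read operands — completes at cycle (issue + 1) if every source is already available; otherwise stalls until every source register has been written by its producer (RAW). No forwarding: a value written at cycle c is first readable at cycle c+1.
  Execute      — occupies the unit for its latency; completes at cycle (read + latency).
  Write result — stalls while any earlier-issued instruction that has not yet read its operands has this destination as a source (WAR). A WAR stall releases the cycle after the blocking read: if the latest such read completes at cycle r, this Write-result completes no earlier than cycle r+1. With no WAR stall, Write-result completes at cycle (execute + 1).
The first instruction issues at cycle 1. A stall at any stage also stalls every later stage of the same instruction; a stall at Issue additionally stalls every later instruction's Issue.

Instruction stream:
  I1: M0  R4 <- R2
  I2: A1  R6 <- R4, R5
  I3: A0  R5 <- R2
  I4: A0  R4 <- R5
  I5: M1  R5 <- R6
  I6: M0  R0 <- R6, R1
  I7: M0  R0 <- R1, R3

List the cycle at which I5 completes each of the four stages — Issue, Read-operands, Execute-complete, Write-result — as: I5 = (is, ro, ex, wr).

1) issue 1, read 2, done 7, write 8
2) issue 2, read 9, done 11, write 12  <RAW R4: wait I1 write@8>
3) issue 3, read 4, done 5, write 10  <WAR R5: wait I2 read@9>
4) issue 11, read 12, done 13, write 14  <struct: A0 busy until I3 writes@10>
5) issue 12, read 13, done 18, write 19
6) issue 13, read 14, done 19, write 20
7) issue 21, read 22, done 27, write 28  <struct: M0 busy until I6 writes@20>

I5 = (12, 13, 18, 19)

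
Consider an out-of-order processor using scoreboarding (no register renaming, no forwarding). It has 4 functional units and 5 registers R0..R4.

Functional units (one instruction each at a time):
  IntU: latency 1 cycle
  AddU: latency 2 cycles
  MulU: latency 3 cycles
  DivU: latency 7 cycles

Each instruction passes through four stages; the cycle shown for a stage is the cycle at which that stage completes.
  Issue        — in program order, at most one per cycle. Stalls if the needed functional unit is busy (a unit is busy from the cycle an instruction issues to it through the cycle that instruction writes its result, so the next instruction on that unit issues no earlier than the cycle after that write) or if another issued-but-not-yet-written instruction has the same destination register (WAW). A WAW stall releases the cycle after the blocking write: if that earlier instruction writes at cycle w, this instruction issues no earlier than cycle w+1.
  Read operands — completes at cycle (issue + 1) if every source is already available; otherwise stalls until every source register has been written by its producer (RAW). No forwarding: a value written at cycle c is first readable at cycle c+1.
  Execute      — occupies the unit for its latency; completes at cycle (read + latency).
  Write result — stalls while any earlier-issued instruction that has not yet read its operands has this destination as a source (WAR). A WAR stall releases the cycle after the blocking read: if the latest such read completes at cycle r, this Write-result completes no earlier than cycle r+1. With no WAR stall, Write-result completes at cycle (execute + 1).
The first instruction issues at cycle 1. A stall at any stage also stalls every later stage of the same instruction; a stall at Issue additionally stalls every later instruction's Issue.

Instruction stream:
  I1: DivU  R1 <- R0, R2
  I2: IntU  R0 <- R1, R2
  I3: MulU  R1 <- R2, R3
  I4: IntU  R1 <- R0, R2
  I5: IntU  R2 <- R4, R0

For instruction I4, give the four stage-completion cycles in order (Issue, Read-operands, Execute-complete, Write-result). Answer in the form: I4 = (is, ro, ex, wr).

I1 -> (1, 2, 9, 10)
I2 -> (2, 11, 12, 13)  // RAW R1: wait I1 write@10
I3 -> (11, 12, 15, 16)  // WAW R1: wait I1 write@10
I4 -> (17, 18, 19, 20)  // WAW R1: wait I3 write@16
I5 -> (21, 22, 23, 24)  // struct: IntU busy until I4 writes@20

I4 = (17, 18, 19, 20)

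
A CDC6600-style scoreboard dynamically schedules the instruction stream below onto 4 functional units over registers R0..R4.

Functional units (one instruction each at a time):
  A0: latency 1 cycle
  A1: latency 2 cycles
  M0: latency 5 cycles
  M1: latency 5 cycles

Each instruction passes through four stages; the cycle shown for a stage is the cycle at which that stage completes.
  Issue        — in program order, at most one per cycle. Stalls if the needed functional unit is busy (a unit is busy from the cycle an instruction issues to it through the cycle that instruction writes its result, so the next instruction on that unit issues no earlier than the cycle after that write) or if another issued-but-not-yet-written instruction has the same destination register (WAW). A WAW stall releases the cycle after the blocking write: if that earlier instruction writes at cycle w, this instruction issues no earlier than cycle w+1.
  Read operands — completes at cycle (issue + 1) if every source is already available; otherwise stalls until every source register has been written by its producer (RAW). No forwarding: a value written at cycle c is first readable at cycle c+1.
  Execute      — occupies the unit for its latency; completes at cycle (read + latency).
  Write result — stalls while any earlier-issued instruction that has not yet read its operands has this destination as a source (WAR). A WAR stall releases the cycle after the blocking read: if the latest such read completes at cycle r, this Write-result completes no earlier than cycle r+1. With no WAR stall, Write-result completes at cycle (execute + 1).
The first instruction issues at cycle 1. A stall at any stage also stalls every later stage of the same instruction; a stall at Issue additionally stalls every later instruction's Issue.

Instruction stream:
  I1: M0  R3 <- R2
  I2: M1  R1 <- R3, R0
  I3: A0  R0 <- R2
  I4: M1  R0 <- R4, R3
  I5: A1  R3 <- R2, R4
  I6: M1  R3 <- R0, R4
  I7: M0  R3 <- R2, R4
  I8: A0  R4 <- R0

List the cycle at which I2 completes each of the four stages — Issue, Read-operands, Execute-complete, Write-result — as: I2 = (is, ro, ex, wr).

I2 = (2, 9, 14, 15)

t=1  issue I1 (M0)
t=2  I1 read-ops, issue I2 (M1)
t=3  issue I3 (A0)
t=4  I3 read-ops
t=5  I3 finished on A0
t=7  I1 finished on M0
t=8  I1→R3
t=9  I2 read-ops
t=10  I3→R0
t=14  I2 finished on M1
t=15  I2→R1
t=16  issue I4 (M1)
t=17  I4 read-ops, issue I5 (A1)
t=18  I5 read-ops
t=20  I5 finished on A1
t=21  I5→R3
t=22  I4 finished on M1
t=23  I4→R0
t=24  issue I6 (M1)
t=25  I6 read-ops
t=30  I6 finished on M1
t=31  I6→R3
t=32  issue I7 (M0)
t=33  I7 read-ops, issue I8 (A0)
t=34  I8 read-ops
t=35  I8 finished on A0
t=36  I8→R4
t=38  I7 finished on M0
t=39  I7→R3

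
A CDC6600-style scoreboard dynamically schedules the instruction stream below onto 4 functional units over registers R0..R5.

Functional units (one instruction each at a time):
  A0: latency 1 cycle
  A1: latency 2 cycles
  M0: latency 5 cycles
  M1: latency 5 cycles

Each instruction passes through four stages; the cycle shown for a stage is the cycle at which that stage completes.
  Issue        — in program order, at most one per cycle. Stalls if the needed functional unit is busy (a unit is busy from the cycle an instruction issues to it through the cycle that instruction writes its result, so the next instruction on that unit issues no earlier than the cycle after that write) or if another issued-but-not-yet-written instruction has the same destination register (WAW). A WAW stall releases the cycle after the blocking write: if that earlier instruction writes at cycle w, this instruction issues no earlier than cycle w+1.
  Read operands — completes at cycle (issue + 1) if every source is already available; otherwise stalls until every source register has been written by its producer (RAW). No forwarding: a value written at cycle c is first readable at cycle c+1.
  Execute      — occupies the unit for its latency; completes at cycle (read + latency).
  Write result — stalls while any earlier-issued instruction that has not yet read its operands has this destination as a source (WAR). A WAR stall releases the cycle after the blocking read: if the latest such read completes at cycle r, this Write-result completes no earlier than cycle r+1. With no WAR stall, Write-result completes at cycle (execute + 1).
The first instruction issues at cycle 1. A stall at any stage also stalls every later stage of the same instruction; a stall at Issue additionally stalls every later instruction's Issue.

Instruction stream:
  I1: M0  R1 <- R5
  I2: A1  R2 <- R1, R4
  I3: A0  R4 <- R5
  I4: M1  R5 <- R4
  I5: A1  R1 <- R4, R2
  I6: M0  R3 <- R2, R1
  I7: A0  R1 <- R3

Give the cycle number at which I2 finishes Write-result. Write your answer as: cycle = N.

cycle = 12

cycle 1: I1→M0
cycle 2: I1 RO · I2→A1
cycle 3: I3→A0
cycle 4: I3 RO · I4→M1
cycle 5: I3 EX
cycle 7: I1 EX
cycle 8: I1 WR R1
cycle 9: I2 RO
cycle 10: I3 WR R4
cycle 11: I2 EX · I4 RO
cycle 12: I2 WR R2
cycle 13: I5→A1
cycle 14: I5 RO · I6→M0
cycle 16: I4 EX · I5 EX
cycle 17: I4 WR R5 · I5 WR R1
cycle 18: I6 RO · I7→A0
cycle 23: I6 EX
cycle 24: I6 WR R3
cycle 25: I7 RO
cycle 26: I7 EX
cycle 27: I7 WR R1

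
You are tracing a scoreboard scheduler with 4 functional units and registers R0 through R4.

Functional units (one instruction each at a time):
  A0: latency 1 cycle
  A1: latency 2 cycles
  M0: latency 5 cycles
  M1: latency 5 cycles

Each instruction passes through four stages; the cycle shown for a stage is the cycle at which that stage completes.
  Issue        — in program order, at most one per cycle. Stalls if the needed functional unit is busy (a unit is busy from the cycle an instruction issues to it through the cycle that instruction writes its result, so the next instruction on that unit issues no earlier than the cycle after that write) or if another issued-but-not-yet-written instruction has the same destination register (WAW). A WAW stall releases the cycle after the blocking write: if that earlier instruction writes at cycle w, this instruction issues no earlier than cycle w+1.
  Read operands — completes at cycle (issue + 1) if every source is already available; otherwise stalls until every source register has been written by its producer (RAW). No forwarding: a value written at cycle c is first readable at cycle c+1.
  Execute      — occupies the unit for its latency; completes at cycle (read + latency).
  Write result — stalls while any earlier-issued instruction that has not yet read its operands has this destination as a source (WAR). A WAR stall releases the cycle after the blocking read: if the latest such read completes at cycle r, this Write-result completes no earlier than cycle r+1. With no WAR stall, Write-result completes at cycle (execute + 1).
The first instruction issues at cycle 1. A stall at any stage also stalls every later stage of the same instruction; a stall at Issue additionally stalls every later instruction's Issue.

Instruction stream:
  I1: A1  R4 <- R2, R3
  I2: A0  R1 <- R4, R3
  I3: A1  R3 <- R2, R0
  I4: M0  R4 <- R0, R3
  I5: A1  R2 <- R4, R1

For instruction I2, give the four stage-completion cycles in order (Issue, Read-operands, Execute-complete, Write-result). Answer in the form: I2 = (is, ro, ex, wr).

[1] I1 issues→A1
[2] I1 reads, I2 issues→A0
[4] I1 exec-done
[5] I1 writes R4
[6] I2 reads, I3 issues→A1
[7] I2 exec-done, I3 reads, I4 issues→M0
[8] I2 writes R1
[9] I3 exec-done
[10] I3 writes R3
[11] I4 reads, I5 issues→A1
[16] I4 exec-done
[17] I4 writes R4
[18] I5 reads
[20] I5 exec-done
[21] I5 writes R2

I2 = (2, 6, 7, 8)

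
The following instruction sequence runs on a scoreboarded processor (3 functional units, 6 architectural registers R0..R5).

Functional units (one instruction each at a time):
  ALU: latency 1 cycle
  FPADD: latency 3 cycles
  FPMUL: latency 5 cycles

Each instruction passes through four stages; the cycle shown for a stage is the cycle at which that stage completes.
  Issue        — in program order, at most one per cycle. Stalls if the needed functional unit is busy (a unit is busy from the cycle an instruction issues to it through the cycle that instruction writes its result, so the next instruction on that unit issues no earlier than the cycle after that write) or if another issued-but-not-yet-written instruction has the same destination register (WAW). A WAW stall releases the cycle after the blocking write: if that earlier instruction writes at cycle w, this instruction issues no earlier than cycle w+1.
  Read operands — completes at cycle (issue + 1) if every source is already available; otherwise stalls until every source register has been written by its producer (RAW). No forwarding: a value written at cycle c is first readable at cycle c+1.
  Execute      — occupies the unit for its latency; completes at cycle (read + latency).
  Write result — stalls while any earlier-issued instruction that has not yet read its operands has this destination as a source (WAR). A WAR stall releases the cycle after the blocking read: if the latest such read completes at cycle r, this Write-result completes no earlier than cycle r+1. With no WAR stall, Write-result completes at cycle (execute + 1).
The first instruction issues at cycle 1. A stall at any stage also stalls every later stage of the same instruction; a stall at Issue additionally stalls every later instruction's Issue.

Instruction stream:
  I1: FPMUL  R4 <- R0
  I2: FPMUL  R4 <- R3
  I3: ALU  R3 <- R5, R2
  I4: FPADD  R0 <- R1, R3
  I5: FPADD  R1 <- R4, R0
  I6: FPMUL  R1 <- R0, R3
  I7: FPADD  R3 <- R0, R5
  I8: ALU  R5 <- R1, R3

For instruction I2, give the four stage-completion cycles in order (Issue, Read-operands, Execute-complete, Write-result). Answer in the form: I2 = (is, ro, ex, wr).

I2 = (9, 10, 15, 16)

I1  is:1  ro:2  ex:7  wr:8
I2  is:9  ro:10  ex:15  wr:16  — struct: FPMUL busy until I1 writes@8
I3  is:10  ro:11  ex:12  wr:13
I4  is:11  ro:14  ex:17  wr:18  — RAW R3: wait I3 write@13
I5  is:19  ro:20  ex:23  wr:24  — struct: FPADD busy until I4 writes@18
I6  is:25  ro:26  ex:31  wr:32  — WAW R1: wait I5 write@24
I7  is:26  ro:27  ex:30  wr:31
I8  is:27  ro:33  ex:34  wr:35  — RAW R1: wait I6 write@32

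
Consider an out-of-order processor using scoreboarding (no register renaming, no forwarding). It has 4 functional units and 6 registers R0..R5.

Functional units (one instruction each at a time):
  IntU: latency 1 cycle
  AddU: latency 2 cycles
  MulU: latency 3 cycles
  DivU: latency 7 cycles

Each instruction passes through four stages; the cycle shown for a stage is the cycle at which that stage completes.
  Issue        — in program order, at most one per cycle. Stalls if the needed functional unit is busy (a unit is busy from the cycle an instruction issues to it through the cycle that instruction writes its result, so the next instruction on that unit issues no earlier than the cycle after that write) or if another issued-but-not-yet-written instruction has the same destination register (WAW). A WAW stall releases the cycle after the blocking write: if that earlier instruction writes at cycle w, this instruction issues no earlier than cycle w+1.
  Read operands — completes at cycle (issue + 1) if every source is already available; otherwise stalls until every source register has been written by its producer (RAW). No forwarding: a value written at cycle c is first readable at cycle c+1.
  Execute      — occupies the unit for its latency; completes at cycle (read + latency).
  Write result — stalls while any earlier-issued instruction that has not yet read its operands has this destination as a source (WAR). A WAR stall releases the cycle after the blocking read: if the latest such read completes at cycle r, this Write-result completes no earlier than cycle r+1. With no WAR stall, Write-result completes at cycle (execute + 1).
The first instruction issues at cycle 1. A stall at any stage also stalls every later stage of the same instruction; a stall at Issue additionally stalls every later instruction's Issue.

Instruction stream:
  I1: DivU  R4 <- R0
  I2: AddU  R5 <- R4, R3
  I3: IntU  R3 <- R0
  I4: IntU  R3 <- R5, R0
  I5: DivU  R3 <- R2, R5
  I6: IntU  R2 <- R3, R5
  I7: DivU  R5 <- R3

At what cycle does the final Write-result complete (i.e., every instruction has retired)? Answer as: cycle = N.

t=1  I1→DivU
t=2  I1 RO | I2→AddU
t=3  I3→IntU
t=4  I3 RO
t=5  I3 EX
t=9  I1 EX
t=10  I1 WR R4
t=11  I2 RO
t=12  I3 WR R3
t=13  I2 EX | I4→IntU
t=14  I2 WR R5
t=15  I4 RO
t=16  I4 EX
t=17  I4 WR R3
t=18  I5→DivU
t=19  I5 RO | I6→IntU
t=26  I5 EX
t=27  I5 WR R3
t=28  I6 RO | I7→DivU
t=29  I6 EX | I7 RO
t=30  I6 WR R2
t=36  I7 EX
t=37  I7 WR R5

cycle = 37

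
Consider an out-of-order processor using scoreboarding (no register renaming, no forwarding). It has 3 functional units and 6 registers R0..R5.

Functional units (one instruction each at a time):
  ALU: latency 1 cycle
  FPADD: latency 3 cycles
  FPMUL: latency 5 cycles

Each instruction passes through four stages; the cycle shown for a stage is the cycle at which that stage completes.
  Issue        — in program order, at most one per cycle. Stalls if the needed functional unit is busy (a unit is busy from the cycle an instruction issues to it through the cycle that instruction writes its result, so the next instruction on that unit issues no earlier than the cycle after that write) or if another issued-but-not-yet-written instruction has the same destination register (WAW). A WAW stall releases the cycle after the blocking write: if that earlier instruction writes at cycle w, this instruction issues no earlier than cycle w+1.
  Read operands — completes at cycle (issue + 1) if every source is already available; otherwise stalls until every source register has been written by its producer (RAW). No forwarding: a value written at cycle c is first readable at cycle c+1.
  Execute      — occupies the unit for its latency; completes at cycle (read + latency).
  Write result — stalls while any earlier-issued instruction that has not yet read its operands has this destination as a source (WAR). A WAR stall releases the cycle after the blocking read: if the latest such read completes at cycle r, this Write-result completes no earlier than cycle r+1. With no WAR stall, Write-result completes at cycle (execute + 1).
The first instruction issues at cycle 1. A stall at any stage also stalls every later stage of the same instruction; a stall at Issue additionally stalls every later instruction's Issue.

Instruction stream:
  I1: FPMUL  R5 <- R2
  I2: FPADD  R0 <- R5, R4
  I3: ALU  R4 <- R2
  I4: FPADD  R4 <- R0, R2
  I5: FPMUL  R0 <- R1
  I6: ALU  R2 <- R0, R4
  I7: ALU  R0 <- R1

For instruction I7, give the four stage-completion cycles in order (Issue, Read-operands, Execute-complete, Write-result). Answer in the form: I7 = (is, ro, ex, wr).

I7 = (26, 27, 28, 29)

1) issue 1, read 2, done 7, write 8
2) issue 2, read 9, done 12, write 13  <RAW R5: wait I1 write@8>
3) issue 3, read 4, done 5, write 10  <WAR R4: wait I2 read@9>
4) issue 14, read 15, done 18, write 19  <struct: FPADD busy until I2 writes@13>
5) issue 15, read 16, done 21, write 22
6) issue 16, read 23, done 24, write 25  <RAW R0: wait I5 write@22>
7) issue 26, read 27, done 28, write 29  <struct: ALU busy until I6 writes@25>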